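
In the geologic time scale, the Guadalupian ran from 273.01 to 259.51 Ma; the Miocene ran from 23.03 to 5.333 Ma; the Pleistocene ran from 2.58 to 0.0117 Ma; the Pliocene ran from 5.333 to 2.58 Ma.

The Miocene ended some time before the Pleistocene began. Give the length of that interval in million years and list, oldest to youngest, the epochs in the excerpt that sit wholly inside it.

2.753 million years; Pliocene

End of Miocene = 5.333 Ma; start of Pleistocene = 2.58 Ma.
Gap = 5.333 − 2.58 = 2.753 Myr.
Epochs wholly inside 5.333–2.58 Ma: Pliocene (5.333–2.58).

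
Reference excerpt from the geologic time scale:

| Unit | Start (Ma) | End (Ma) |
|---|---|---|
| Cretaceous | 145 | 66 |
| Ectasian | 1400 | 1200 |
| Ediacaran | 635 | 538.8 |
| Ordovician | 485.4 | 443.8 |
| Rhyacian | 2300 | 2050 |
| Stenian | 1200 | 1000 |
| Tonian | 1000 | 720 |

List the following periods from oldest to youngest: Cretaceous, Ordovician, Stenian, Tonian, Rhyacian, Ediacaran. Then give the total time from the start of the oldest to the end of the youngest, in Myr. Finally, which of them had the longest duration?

Rhyacian → Stenian → Tonian → Ediacaran → Ordovician → Cretaceous; total span 2234 Myr; longest is Tonian

From the excerpt: Cretaceous 145–66; Ordovician 485.4–443.8; Stenian 1200–1000; Tonian 1000–720; Rhyacian 2300–2050; Ediacaran 635–538.8 (Ma).
Larger Ma is earlier, so the oldest is Rhyacian and the youngest is Cretaceous; oldest to youngest: Rhyacian, Stenian, Tonian, Ediacaran, Ordovician, Cretaceous.
Oldest start 2300 minus youngest end 66 gives 2234 Myr overall.
Individual lengths (start − end): Ediacaran 96.2; Rhyacian 250; Ordovician 41.6; Tonian 280; Cretaceous 79; Stenian 200. The largest is Tonian at 280 Myr.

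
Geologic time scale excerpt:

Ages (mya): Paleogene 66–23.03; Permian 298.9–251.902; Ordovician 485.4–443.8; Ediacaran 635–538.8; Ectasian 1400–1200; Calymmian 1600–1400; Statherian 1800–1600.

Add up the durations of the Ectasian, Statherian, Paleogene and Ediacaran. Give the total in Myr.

Each duration: Ectasian = 200; Statherian = 200; Paleogene = 42.97; Ediacaran = 96.2.
Sum: 200 + 200 + 42.97 + 96.2 = 539.17 Myr.

539.17 million years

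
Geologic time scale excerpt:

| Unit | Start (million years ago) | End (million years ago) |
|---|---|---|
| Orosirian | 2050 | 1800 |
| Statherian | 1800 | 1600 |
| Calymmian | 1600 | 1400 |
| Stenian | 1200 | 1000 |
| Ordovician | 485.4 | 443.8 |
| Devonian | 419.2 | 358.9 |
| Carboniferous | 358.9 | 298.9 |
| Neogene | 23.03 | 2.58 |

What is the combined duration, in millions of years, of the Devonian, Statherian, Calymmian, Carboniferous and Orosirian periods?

Each duration: Devonian = 60.3; Statherian = 200; Calymmian = 200; Carboniferous = 60; Orosirian = 250.
Sum: 60.3 + 200 + 200 + 60 + 250 = 770.3 Myr.

770.3 million years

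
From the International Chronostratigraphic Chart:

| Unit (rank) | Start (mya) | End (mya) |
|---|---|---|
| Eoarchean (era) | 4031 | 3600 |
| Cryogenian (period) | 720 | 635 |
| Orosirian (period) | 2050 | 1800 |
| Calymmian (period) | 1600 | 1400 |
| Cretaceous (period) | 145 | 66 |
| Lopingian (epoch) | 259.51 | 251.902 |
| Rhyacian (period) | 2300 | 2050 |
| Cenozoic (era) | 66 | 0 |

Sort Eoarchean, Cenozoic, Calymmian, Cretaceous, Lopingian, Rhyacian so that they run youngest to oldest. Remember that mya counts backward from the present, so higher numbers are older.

The oldest of these is Eoarchean (starts 4031 Ma) and the youngest is Cenozoic (ends 0 Ma).
In between, by decreasing start age: Rhyacian (2300), Calymmian (1600), Lopingian (259.51), Cretaceous (145).
Listing youngest first means reversing that sequence.

Cenozoic, Cretaceous, Lopingian, Calymmian, Rhyacian, Eoarchean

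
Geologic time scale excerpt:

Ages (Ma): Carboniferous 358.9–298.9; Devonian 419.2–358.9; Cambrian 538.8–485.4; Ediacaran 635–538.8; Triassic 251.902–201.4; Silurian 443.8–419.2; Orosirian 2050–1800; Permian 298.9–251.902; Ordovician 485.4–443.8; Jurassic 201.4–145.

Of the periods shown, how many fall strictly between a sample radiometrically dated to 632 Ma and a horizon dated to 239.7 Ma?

6

The older date is 632 Ma and the younger is 239.7 Ma.
Periods with start < 632 and end > 239.7 Ma: Cambrian (538.8–485.4), Ordovician (485.4–443.8), Silurian (443.8–419.2), Devonian (419.2–358.9), Carboniferous (358.9–298.9), Permian (298.9–251.902).
That is 6 complete periods.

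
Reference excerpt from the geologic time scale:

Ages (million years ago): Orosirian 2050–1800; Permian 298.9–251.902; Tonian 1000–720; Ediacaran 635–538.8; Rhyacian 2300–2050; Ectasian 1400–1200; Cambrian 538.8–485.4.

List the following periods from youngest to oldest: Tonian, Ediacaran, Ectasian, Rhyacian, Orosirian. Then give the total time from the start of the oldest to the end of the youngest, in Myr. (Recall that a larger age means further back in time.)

Ediacaran → Tonian → Ectasian → Orosirian → Rhyacian; total span 1761.2 Myr

From the excerpt: Tonian 1000–720; Ediacaran 635–538.8; Ectasian 1400–1200; Rhyacian 2300–2050; Orosirian 2050–1800 (Ma).
Larger Ma is earlier, so the oldest is Rhyacian and the youngest is Ediacaran; youngest to oldest: Ediacaran, Tonian, Ectasian, Orosirian, Rhyacian.
Oldest start 2300 minus youngest end 538.8 gives 1761.2 Myr overall.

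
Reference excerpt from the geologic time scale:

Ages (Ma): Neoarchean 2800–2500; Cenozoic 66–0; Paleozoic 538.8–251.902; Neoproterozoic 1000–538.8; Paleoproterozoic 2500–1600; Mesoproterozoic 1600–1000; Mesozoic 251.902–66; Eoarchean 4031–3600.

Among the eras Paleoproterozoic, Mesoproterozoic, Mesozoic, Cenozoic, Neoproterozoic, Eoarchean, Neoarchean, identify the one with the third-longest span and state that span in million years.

Start − end for each: Paleoproterozoic 2500 − 1600 = 900; Mesoproterozoic 1600 − 1000 = 600; Mesozoic 251.902 − 66 = 185.902; Cenozoic 66 − 0 = 66; Neoproterozoic 1000 − 538.8 = 461.2; Eoarchean 4031 − 3600 = 431; Neoarchean 2800 − 2500 = 300.
Ranking these from longest: Paleoproterozoic > Mesoproterozoic > Neoproterozoic > Eoarchean > Neoarchean > Mesozoic > Cenozoic.
Position 3 in that ranking is Neoproterozoic, which lasted 461.2 Myr.

Neoproterozoic, 461.2 million years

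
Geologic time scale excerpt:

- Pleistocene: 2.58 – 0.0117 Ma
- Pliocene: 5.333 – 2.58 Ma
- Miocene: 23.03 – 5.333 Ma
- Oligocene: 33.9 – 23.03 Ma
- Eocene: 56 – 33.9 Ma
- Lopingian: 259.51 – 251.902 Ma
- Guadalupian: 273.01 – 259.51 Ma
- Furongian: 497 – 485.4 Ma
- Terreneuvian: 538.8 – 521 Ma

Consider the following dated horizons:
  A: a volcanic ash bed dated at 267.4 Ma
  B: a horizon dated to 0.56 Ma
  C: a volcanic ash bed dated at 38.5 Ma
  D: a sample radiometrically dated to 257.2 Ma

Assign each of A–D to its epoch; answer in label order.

A — Guadalupian; B — Pleistocene; C — Eocene; D — Lopingian

Match each age against the start–end ranges in the excerpt: A = 267.4 Ma → Guadalupian (273.01–259.51); B = 0.56 Ma → Pleistocene (2.58–0.0117); C = 38.5 Ma → Eocene (56–33.9); D = 257.2 Ma → Lopingian (259.51–251.902).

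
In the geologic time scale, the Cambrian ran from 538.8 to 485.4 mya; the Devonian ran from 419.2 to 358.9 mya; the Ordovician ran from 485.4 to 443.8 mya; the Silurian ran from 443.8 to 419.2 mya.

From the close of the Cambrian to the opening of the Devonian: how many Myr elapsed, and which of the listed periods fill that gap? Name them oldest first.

End of Cambrian = 485.4 Ma; start of Devonian = 419.2 Ma.
Gap = 485.4 − 419.2 = 66.2 Myr.
Periods wholly inside 485.4–419.2 Ma: Ordovician (485.4–443.8), Silurian (443.8–419.2).

66.2 million years; Ordovician, Silurian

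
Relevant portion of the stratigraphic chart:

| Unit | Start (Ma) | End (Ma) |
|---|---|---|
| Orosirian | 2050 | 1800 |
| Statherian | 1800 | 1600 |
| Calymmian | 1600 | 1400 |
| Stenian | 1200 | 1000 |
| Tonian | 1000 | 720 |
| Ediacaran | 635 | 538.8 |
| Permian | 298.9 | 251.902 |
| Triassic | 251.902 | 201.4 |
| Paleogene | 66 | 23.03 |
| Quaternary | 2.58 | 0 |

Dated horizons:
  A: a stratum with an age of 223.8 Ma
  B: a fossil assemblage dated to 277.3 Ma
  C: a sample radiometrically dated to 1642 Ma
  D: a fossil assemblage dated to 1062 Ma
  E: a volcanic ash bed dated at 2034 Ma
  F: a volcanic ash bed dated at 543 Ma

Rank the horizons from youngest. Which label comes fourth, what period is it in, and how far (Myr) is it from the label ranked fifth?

Sorted youngest-first by Ma: A (223.8), B (277.3), F (543), D (1062), C (1642), E (2034).
The fourth youngest is D at 1062 Ma, which lies in 1200–1000 Ma: the Stenian.
The fifth youngest is C at 1642 Ma; separation = |1062 − 1642| = 580 Myr.

D, in the Stenian; 580 million years to C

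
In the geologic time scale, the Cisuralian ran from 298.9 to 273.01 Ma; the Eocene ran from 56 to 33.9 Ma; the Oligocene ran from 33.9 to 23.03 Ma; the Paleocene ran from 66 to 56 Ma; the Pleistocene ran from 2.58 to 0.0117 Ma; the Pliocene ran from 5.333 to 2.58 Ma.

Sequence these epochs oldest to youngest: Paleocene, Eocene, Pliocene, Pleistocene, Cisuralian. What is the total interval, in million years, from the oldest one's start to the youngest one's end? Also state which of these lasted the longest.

From the excerpt: Paleocene 66–56; Eocene 56–33.9; Pliocene 5.333–2.58; Pleistocene 2.58–0.0117; Cisuralian 298.9–273.01 (Ma).
Larger Ma is earlier, so the oldest is Cisuralian and the youngest is Pleistocene; oldest to youngest: Cisuralian, Paleocene, Eocene, Pliocene, Pleistocene.
Oldest start 298.9 minus youngest end 0.0117 gives 298.8883 Myr overall.
Individual lengths (start − end): Eocene 22.1; Pliocene 2.753; Pleistocene 2.5683; Cisuralian 25.89; Paleocene 10. The largest is Cisuralian at 25.89 Myr.

Cisuralian → Paleocene → Eocene → Pliocene → Pleistocene; total span 298.8883 Myr; longest is Cisuralian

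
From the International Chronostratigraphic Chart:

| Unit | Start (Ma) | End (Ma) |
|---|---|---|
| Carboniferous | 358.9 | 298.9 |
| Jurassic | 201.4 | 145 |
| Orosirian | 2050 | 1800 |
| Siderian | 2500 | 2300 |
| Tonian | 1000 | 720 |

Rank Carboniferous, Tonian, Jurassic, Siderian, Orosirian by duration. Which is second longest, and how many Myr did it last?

Durations: Carboniferous 60; Tonian 280; Jurassic 56.4; Siderian 200; Orosirian 250 Myr.
Sorted longest-first: Tonian (280), Orosirian (250), Siderian (200), Carboniferous (60), Jurassic (56.4).
The second longest is Orosirian at 250 Myr.

Orosirian, 250 million years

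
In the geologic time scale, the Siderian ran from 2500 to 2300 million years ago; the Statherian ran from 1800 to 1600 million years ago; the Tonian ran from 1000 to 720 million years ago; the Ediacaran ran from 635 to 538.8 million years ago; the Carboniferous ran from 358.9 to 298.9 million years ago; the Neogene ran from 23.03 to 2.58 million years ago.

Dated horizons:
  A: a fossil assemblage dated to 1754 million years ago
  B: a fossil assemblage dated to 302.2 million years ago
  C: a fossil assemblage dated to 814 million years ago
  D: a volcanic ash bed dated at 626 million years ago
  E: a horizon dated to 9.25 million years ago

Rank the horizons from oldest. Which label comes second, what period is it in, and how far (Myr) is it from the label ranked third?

C, in the Tonian; 188 million years to D

Larger Ma means older, so oldest first: A 1754 > C 814 > D 626 > B 302.2 > E 9.25.
Counting 2 along gives C (814 Ma); the excerpt puts that inside the Tonian, 1000–720 Ma.
Next in line is D (626 Ma), and 814 − 626 = 188 Myr.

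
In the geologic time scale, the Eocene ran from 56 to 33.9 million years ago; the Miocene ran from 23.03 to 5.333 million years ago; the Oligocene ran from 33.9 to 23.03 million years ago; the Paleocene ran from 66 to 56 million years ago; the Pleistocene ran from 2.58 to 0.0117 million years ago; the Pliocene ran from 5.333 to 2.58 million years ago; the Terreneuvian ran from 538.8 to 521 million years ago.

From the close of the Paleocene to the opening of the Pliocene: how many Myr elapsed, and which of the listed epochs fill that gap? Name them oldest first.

50.667 million years; Eocene, Oligocene, Miocene

End of Paleocene = 56 Ma; start of Pliocene = 5.333 Ma.
Gap = 56 − 5.333 = 50.667 Myr.
Epochs wholly inside 56–5.333 Ma: Eocene (56–33.9), Oligocene (33.9–23.03), Miocene (23.03–5.333).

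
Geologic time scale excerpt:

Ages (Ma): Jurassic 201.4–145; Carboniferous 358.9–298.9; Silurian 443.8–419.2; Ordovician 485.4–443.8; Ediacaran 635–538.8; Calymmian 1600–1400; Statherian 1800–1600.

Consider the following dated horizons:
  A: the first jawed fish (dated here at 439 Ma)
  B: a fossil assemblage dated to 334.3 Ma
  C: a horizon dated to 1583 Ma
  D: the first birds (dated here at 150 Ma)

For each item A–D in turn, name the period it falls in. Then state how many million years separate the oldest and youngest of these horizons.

A: 439 Ma lies in 443.8–419.2 Ma, so Silurian.
B: 334.3 Ma lies in 358.9–298.9 Ma, so Carboniferous.
C: 1583 Ma lies in 1600–1400 Ma, so Calymmian.
D: 150 Ma lies in 201.4–145 Ma, so Jurassic.
Oldest = 1583 Ma, youngest = 150 Ma → span 1433 Myr.

A — Silurian; B — Carboniferous; C — Calymmian; D — Jurassic; span 1433 million years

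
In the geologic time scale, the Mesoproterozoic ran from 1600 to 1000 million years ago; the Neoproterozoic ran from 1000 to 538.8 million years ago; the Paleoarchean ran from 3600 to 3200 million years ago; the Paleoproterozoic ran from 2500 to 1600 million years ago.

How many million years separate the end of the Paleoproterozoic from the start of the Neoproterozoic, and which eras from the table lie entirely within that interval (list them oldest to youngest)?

600 million years; Mesoproterozoic

End of Paleoproterozoic = 1600 Ma; start of Neoproterozoic = 1000 Ma.
Gap = 1600 − 1000 = 600 Myr.
Eras wholly inside 1600–1000 Ma: Mesoproterozoic (1600–1000).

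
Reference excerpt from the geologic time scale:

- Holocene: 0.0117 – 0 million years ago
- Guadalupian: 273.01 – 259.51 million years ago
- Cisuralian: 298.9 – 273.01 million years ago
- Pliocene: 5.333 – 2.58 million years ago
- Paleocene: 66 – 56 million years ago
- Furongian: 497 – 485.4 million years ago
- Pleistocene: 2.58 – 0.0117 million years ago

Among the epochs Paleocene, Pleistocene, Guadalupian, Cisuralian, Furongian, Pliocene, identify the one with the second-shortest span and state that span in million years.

Start − end for each: Paleocene 66 − 56 = 10; Pleistocene 2.58 − 0.0117 = 2.5683; Guadalupian 273.01 − 259.51 = 13.5; Cisuralian 298.9 − 273.01 = 25.89; Furongian 497 − 485.4 = 11.6; Pliocene 5.333 − 2.58 = 2.753.
Ranking these from shortest: Pleistocene < Pliocene < Paleocene < Furongian < Guadalupian < Cisuralian.
Position 2 in that ranking is Pliocene, which lasted 2.753 Myr.

Pliocene, 2.753 million years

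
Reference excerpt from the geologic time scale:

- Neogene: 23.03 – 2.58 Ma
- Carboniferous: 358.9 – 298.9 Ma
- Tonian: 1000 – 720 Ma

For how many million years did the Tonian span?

1000 − 720 = 280 million years.

280 million years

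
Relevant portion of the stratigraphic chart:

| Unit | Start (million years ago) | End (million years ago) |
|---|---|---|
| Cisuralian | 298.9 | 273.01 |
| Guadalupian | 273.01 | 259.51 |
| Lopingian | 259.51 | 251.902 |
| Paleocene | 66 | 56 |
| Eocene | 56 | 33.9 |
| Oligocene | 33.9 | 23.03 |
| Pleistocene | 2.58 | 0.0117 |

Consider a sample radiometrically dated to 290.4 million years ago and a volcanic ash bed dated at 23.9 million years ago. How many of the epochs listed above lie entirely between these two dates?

The older date is 290.4 Ma and the younger is 23.9 Ma.
Epochs with start < 290.4 and end > 23.9 Ma: Guadalupian (273.01–259.51), Lopingian (259.51–251.902), Paleocene (66–56), Eocene (56–33.9).
That is 4 complete epochs.

4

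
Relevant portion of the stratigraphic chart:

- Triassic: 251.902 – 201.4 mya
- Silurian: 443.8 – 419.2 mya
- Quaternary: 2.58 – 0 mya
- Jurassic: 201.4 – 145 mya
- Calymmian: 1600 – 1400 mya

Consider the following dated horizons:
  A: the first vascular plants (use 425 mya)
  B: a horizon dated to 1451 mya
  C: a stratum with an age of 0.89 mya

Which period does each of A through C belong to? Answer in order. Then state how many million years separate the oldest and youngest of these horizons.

A: 425 Ma lies in 443.8–419.2 Ma, so Silurian.
B: 1451 Ma lies in 1600–1400 Ma, so Calymmian.
C: 0.89 Ma lies in 2.58–0 Ma, so Quaternary.
Oldest = 1451 Ma, youngest = 0.89 Ma → span 1450.11 Myr.

A — Silurian; B — Calymmian; C — Quaternary; span 1450.11 million years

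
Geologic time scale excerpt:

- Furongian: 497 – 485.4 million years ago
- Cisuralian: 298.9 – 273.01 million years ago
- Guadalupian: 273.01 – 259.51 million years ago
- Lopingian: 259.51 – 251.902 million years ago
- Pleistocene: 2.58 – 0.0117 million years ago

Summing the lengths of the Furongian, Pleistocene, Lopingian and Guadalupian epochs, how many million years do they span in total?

Duration is start − end for each: (497 − 485.4) + (2.58 − 0.0117) + (259.51 − 251.902) + (273.01 − 259.51).
That is 11.6 + 2.5683 + 7.608 + 13.5, which totals 35.2763 million years.

35.2763 million years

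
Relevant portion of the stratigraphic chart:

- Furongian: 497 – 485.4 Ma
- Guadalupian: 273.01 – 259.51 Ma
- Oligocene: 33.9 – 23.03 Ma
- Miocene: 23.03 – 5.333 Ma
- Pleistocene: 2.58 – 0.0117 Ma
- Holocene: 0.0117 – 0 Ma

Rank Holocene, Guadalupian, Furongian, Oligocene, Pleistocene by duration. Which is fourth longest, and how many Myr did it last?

Durations: Holocene 0.0117; Guadalupian 13.5; Furongian 11.6; Oligocene 10.87; Pleistocene 2.5683 Myr.
Sorted longest-first: Guadalupian (13.5), Furongian (11.6), Oligocene (10.87), Pleistocene (2.5683), Holocene (0.0117).
The fourth longest is Pleistocene at 2.5683 Myr.

Pleistocene, 2.5683 million years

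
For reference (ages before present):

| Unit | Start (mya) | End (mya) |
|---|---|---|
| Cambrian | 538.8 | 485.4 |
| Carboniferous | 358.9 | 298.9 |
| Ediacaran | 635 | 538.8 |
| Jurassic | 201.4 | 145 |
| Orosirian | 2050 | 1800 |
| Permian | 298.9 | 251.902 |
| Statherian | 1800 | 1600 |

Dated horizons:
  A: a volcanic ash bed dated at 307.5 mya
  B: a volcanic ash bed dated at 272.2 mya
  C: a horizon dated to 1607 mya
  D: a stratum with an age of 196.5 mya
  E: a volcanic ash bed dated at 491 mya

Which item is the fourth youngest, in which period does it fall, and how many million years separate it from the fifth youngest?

E, in the Cambrian; 1116 million years to C

Sorted youngest-first by Ma: D (196.5), B (272.2), A (307.5), E (491), C (1607).
The fourth youngest is E at 491 Ma, which lies in 538.8–485.4 Ma: the Cambrian.
The fifth youngest is C at 1607 Ma; separation = |491 − 1607| = 1116 Myr.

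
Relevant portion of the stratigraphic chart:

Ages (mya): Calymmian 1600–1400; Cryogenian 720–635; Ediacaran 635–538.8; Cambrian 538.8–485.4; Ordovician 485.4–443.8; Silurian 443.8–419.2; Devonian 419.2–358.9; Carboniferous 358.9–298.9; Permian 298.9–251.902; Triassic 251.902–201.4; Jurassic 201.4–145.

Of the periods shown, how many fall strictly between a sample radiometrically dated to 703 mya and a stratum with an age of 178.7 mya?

The older date is 703 Ma and the younger is 178.7 Ma.
Periods with start < 703 and end > 178.7 Ma: Ediacaran (635–538.8), Cambrian (538.8–485.4), Ordovician (485.4–443.8), Silurian (443.8–419.2), Devonian (419.2–358.9), Carboniferous (358.9–298.9), Permian (298.9–251.902), Triassic (251.902–201.4).
That is 8 complete periods.

8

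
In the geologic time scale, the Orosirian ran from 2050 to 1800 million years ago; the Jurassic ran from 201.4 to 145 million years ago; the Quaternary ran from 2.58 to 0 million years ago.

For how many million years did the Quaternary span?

2.58 − 0 = 2.58 million years.

2.58 million years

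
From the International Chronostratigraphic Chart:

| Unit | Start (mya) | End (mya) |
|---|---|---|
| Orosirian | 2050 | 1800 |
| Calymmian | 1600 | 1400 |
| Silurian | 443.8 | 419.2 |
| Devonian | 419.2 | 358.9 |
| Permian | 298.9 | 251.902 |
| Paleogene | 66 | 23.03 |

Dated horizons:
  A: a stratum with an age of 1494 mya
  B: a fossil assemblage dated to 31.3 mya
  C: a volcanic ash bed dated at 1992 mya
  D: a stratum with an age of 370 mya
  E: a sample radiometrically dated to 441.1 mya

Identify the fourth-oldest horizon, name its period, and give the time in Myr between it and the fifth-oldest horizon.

D, in the Devonian; 338.7 million years to B

Sorted oldest-first by Ma: C (1992), A (1494), E (441.1), D (370), B (31.3).
The fourth oldest is D at 370 Ma, which lies in 419.2–358.9 Ma: the Devonian.
The fifth oldest is B at 31.3 Ma; separation = |370 − 31.3| = 338.7 Myr.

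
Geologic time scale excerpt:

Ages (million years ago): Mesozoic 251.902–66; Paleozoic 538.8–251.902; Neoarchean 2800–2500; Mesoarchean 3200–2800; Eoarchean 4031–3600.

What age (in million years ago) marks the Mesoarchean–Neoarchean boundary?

The Mesoarchean ends and the Neoarchean begins at 2800 million years ago.

2800 million years ago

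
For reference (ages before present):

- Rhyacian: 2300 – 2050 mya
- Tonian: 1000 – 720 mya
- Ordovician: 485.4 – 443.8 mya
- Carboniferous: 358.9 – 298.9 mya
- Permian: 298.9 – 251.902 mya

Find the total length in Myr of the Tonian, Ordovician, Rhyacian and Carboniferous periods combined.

Duration is start − end for each: (1000 − 720) + (485.4 − 443.8) + (2300 − 2050) + (358.9 − 298.9).
That is 280 + 41.6 + 250 + 60, which totals 631.6 million years.

631.6 million years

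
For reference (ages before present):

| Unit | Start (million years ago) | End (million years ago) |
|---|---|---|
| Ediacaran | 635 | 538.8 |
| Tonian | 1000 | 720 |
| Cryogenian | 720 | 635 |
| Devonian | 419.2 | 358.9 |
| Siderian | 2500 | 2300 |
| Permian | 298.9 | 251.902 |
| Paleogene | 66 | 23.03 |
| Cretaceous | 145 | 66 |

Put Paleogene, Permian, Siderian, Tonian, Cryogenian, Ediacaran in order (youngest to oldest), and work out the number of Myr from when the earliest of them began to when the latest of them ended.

Paleogene → Permian → Ediacaran → Cryogenian → Tonian → Siderian; total span 2476.97 Myr

From the excerpt: Paleogene 66–23.03; Permian 298.9–251.902; Siderian 2500–2300; Tonian 1000–720; Cryogenian 720–635; Ediacaran 635–538.8 (Ma).
Larger Ma is earlier, so the oldest is Siderian and the youngest is Paleogene; youngest to oldest: Paleogene, Permian, Ediacaran, Cryogenian, Tonian, Siderian.
Oldest start 2500 minus youngest end 23.03 gives 2476.97 Myr overall.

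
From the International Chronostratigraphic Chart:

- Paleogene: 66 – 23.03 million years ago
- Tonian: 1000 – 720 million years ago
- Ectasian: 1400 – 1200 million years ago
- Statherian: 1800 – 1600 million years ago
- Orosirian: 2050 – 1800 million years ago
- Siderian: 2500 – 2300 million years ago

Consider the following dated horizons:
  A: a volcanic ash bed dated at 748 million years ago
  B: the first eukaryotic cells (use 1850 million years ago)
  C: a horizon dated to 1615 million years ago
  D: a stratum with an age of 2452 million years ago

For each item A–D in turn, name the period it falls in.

A: 748 Ma lies in 1000–720 Ma, so Tonian.
B: 1850 Ma lies in 2050–1800 Ma, so Orosirian.
C: 1615 Ma lies in 1800–1600 Ma, so Statherian.
D: 2452 Ma lies in 2500–2300 Ma, so Siderian.

A — Tonian; B — Orosirian; C — Statherian; D — Siderian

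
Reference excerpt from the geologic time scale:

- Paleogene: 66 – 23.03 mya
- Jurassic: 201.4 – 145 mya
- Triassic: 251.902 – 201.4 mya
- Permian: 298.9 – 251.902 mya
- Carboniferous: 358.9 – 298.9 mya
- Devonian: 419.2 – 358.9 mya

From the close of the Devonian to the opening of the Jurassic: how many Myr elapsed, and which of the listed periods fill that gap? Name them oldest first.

End of Devonian = 358.9 Ma; start of Jurassic = 201.4 Ma.
Gap = 358.9 − 201.4 = 157.5 Myr.
Periods wholly inside 358.9–201.4 Ma: Carboniferous (358.9–298.9), Permian (298.9–251.902), Triassic (251.902–201.4).

157.5 million years; Carboniferous, Permian, Triassic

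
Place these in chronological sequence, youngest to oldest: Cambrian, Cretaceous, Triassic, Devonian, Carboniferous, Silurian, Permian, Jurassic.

Era membership (oldest first within each) — Paleozoic: Cambrian, Silurian, Devonian, Carboniferous, Permian; Mesozoic: Triassic, Jurassic, Cretaceous. Paleozoic precedes Mesozoic, which precedes Cenozoic. Concatenating the groups in that era order and then reversing gives youngest to oldest.

Cretaceous → Jurassic → Triassic → Permian → Carboniferous → Devonian → Silurian → Cambrian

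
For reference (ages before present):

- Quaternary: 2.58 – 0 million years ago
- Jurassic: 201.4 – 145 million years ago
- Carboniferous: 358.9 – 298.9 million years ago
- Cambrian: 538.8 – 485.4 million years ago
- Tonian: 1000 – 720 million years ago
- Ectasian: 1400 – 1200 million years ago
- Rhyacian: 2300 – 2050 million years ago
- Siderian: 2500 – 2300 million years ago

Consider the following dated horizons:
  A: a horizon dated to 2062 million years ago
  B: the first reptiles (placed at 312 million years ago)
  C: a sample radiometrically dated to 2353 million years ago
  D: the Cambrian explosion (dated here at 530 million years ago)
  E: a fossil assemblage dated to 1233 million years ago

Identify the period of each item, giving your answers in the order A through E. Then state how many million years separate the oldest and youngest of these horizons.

A: 2062 Ma lies in 2300–2050 Ma, so Rhyacian.
B: 312 Ma lies in 358.9–298.9 Ma, so Carboniferous.
C: 2353 Ma lies in 2500–2300 Ma, so Siderian.
D: 530 Ma lies in 538.8–485.4 Ma, so Cambrian.
E: 1233 Ma lies in 1400–1200 Ma, so Ectasian.
Oldest = 2353 Ma, youngest = 312 Ma → span 2041 Myr.

A — Rhyacian; B — Carboniferous; C — Siderian; D — Cambrian; E — Ectasian; span 2041 million years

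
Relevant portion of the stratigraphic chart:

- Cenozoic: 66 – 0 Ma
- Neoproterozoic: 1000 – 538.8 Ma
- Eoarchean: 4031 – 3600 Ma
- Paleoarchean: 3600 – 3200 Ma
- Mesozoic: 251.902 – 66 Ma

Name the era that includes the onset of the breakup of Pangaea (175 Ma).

Mesozoic

175 Ma lies between 251.902 and 66 Ma, so it falls in the Mesozoic.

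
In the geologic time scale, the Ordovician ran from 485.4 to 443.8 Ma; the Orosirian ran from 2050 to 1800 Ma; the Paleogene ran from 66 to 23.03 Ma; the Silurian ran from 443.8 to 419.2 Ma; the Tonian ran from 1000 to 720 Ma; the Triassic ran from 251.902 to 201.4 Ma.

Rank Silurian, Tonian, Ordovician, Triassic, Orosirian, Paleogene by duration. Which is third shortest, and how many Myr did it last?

Durations: Silurian 24.6; Tonian 280; Ordovician 41.6; Triassic 50.502; Orosirian 250; Paleogene 42.97 Myr.
Sorted shortest-first: Silurian (24.6), Ordovician (41.6), Paleogene (42.97), Triassic (50.502), Orosirian (250), Tonian (280).
The third shortest is Paleogene at 42.97 Myr.

Paleogene, 42.97 million years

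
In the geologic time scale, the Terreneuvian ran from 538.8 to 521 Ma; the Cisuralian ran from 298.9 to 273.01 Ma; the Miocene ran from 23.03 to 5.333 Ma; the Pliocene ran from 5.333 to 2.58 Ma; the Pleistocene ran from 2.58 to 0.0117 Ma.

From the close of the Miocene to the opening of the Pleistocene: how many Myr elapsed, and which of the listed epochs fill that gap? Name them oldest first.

2.753 million years; Pliocene

The Miocene closes at 5.333 Ma and the Pleistocene opens at 2.58 Ma, so the interval is 5.333 − 2.58 = 2.753 Myr.
An epoch fits inside if it starts at or after 5.333 Ma and ends at or before 2.58 Ma; oldest first that gives Pliocene.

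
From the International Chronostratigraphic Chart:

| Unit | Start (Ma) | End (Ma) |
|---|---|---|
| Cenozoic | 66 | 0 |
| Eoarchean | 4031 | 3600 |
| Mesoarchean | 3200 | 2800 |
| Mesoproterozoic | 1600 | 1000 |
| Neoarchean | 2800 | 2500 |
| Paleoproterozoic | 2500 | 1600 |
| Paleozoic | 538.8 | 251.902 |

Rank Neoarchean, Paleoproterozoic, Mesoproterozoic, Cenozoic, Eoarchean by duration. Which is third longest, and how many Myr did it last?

Durations: Neoarchean 300; Paleoproterozoic 900; Mesoproterozoic 600; Cenozoic 66; Eoarchean 431 Myr.
Sorted longest-first: Paleoproterozoic (900), Mesoproterozoic (600), Eoarchean (431), Neoarchean (300), Cenozoic (66).
The third longest is Eoarchean at 431 Myr.

Eoarchean, 431 million years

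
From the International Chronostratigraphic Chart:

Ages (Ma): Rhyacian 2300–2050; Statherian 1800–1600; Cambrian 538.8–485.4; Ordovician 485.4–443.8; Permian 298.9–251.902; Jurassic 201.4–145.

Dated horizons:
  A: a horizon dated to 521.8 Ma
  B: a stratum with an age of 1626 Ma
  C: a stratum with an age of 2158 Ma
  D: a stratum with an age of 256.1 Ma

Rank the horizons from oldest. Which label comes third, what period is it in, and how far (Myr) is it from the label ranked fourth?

A, in the Cambrian; 265.7 million years to D

Sorted oldest-first by Ma: C (2158), B (1626), A (521.8), D (256.1).
The third oldest is A at 521.8 Ma, which lies in 538.8–485.4 Ma: the Cambrian.
The fourth oldest is D at 256.1 Ma; separation = |521.8 − 256.1| = 265.7 Myr.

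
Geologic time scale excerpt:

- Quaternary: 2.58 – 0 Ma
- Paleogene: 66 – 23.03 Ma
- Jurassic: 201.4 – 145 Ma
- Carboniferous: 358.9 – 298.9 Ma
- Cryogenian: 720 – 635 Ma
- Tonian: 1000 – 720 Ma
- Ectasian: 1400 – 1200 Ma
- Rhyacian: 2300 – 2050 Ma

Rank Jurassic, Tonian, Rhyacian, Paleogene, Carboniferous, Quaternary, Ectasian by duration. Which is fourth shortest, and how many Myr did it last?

Carboniferous, 60 million years

Start − end for each: Jurassic 201.4 − 145 = 56.4; Tonian 1000 − 720 = 280; Rhyacian 2300 − 2050 = 250; Paleogene 66 − 23.03 = 42.97; Carboniferous 358.9 − 298.9 = 60; Quaternary 2.58 − 0 = 2.58; Ectasian 1400 − 1200 = 200.
Ranking these from shortest: Quaternary < Paleogene < Jurassic < Carboniferous < Ectasian < Rhyacian < Tonian.
Position 4 in that ranking is Carboniferous, which lasted 60 Myr.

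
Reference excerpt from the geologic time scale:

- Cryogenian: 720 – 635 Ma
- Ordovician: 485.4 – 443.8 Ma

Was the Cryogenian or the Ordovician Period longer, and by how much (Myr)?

Cryogenian, by 43.4 million years

Cryogenian: 720 − 635 = 85 Myr.
Ordovician: 485.4 − 443.8 = 41.6 Myr.
Difference: 85 − 41.6 = 43.4 Myr, so the Cryogenian was longer.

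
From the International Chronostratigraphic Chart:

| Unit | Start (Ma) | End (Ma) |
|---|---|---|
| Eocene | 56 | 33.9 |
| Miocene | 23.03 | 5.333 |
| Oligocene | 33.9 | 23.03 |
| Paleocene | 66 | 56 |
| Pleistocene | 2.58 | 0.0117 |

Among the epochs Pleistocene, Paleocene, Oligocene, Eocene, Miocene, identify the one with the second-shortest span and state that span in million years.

Start − end for each: Pleistocene 2.58 − 0.0117 = 2.5683; Paleocene 66 − 56 = 10; Oligocene 33.9 − 23.03 = 10.87; Eocene 56 − 33.9 = 22.1; Miocene 23.03 − 5.333 = 17.697.
Ranking these from shortest: Pleistocene < Paleocene < Oligocene < Miocene < Eocene.
Position 2 in that ranking is Paleocene, which lasted 10 Myr.

Paleocene, 10 million years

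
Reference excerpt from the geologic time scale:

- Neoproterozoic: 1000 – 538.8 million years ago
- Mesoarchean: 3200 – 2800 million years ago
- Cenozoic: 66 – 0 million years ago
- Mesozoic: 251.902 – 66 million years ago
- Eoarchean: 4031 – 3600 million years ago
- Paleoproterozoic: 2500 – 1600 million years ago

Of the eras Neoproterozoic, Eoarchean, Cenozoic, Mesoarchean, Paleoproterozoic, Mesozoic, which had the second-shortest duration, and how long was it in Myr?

Mesozoic, 185.902 million years

Start − end for each: Neoproterozoic 1000 − 538.8 = 461.2; Eoarchean 4031 − 3600 = 431; Cenozoic 66 − 0 = 66; Mesoarchean 3200 − 2800 = 400; Paleoproterozoic 2500 − 1600 = 900; Mesozoic 251.902 − 66 = 185.902.
Ranking these from shortest: Cenozoic < Mesozoic < Mesoarchean < Eoarchean < Neoproterozoic < Paleoproterozoic.
Position 2 in that ranking is Mesozoic, which lasted 185.902 Myr.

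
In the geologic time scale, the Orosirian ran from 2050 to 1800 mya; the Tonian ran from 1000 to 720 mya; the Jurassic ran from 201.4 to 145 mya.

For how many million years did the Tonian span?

280 million years

1000 − 720 = 280 million years.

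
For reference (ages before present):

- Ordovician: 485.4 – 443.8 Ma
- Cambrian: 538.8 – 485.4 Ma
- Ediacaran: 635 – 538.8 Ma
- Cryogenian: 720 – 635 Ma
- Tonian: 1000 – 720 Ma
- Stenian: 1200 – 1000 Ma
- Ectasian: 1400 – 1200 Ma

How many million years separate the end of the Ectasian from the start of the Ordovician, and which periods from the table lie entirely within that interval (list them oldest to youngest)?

714.6 million years; Stenian, Tonian, Cryogenian, Ediacaran, Cambrian

The Ectasian closes at 1200 Ma and the Ordovician opens at 485.4 Ma, so the interval is 1200 − 485.4 = 714.6 Myr.
A period fits inside if it starts at or after 1200 Ma and ends at or before 485.4 Ma; oldest first that gives Stenian, Tonian, Cryogenian, Ediacaran, Cambrian.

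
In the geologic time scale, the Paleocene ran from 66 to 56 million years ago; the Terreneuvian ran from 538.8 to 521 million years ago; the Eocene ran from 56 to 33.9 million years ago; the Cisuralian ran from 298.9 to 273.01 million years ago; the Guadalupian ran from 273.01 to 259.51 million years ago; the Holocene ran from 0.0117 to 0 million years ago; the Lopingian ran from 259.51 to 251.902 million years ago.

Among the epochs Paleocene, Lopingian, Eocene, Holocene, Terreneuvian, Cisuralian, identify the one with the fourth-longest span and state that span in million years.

Paleocene, 10 million years

Start − end for each: Paleocene 66 − 56 = 10; Lopingian 259.51 − 251.902 = 7.608; Eocene 56 − 33.9 = 22.1; Holocene 0.0117 − 0 = 0.0117; Terreneuvian 538.8 − 521 = 17.8; Cisuralian 298.9 − 273.01 = 25.89.
Ranking these from longest: Cisuralian > Eocene > Terreneuvian > Paleocene > Lopingian > Holocene.
Position 4 in that ranking is Paleocene, which lasted 10 Myr.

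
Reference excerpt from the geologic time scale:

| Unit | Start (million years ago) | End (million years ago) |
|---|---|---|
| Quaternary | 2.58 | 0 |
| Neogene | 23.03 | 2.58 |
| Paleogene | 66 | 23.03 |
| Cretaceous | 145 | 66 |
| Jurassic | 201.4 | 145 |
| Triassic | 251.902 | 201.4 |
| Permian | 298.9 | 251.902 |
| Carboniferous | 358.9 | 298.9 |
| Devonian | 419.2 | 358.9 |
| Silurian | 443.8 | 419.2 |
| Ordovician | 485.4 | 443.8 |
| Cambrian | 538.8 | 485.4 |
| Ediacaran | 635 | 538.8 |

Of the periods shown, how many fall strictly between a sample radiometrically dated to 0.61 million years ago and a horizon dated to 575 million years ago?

575 Ma sits inside the Ediacaran (635–538.8) and 0.61 Ma inside the Quaternary (2.58–0); neither of those is wholly between the two dates.
The listed periods lying completely between them are Cambrian, Ordovician, Silurian, Devonian, Carboniferous, Permian, Triassic, Jurassic, Cretaceous, Paleogene, Neogene — 11 in all.

11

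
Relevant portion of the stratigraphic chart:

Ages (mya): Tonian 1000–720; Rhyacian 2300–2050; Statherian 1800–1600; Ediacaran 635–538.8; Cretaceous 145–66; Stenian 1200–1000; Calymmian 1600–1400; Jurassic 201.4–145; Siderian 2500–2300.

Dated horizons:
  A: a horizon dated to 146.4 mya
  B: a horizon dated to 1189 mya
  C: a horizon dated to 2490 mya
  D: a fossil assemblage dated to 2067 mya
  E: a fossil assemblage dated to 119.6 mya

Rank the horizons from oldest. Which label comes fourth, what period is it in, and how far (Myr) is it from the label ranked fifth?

A, in the Jurassic; 26.8 million years to E

Larger Ma means older, so oldest first: C 2490 > D 2067 > B 1189 > A 146.4 > E 119.6.
Counting 4 along gives A (146.4 Ma); the excerpt puts that inside the Jurassic, 201.4–145 Ma.
Next in line is E (119.6 Ma), and 146.4 − 119.6 = 26.8 Myr.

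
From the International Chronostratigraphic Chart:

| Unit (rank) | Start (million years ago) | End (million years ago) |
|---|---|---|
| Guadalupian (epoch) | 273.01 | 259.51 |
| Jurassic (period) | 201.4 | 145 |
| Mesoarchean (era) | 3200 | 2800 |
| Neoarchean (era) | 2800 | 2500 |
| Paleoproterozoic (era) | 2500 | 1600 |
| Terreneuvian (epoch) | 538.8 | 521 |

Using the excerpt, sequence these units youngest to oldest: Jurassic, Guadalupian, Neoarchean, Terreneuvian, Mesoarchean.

Jurassic, Guadalupian, Terreneuvian, Neoarchean, Mesoarchean

Read off each span (Ma): Jurassic 201.4–145; Guadalupian 273.01–259.51; Neoarchean 2800–2500; Terreneuvian 538.8–521; Mesoarchean 3200–2800.
Larger Ma is older, so oldest→youngest is Mesoarchean, Neoarchean, Terreneuvian, Guadalupian, Jurassic; reverse it for youngest→oldest.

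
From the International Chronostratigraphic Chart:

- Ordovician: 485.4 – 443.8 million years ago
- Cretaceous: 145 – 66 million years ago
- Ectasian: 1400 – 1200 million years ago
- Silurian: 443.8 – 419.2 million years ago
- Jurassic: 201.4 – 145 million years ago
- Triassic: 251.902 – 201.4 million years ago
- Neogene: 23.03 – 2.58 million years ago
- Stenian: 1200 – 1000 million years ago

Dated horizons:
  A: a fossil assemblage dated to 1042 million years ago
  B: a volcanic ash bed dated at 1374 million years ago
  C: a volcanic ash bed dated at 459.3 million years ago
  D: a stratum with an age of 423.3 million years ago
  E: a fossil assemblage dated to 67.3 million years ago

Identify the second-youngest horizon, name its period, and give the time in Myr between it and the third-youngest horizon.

D, in the Silurian; 36 million years to C

Sorted youngest-first by Ma: E (67.3), D (423.3), C (459.3), A (1042), B (1374).
The second youngest is D at 423.3 Ma, which lies in 443.8–419.2 Ma: the Silurian.
The third youngest is C at 459.3 Ma; separation = |423.3 − 459.3| = 36 Myr.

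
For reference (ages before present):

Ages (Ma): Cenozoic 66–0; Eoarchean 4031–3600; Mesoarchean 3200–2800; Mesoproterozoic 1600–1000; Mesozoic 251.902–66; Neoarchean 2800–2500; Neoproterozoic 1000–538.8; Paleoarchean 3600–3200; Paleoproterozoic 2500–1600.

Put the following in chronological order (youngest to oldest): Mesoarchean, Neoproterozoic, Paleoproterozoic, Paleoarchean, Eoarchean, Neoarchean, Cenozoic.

Cenozoic, Neoproterozoic, Paleoproterozoic, Neoarchean, Mesoarchean, Paleoarchean, Eoarchean

The oldest of these is Eoarchean (starts 4031 Ma) and the youngest is Cenozoic (ends 0 Ma).
In between, by decreasing start age: Paleoarchean (3600), Mesoarchean (3200), Neoarchean (2800), Paleoproterozoic (2500), Neoproterozoic (1000).
Listing youngest first means reversing that sequence.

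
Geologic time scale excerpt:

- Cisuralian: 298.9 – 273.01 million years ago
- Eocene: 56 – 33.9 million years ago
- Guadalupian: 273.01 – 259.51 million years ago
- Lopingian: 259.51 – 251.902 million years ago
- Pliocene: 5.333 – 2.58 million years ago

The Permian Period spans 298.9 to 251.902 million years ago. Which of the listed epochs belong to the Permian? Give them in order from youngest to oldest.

Lopingian, Guadalupian, Cisuralian

Epochs with both bounds inside 298.9–251.902 Ma: Lopingian (259.51–251.902), Guadalupian (273.01–259.51), Cisuralian (298.9–273.01).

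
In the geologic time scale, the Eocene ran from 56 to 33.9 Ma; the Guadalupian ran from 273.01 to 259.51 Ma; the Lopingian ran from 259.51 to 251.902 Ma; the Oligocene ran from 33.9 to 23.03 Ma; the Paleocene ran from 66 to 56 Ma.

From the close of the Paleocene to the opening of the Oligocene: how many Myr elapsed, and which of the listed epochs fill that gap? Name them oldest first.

22.1 million years; Eocene

The Paleocene closes at 56 Ma and the Oligocene opens at 33.9 Ma, so the interval is 56 − 33.9 = 22.1 Myr.
An epoch fits inside if it starts at or after 56 Ma and ends at or before 33.9 Ma; oldest first that gives Eocene.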